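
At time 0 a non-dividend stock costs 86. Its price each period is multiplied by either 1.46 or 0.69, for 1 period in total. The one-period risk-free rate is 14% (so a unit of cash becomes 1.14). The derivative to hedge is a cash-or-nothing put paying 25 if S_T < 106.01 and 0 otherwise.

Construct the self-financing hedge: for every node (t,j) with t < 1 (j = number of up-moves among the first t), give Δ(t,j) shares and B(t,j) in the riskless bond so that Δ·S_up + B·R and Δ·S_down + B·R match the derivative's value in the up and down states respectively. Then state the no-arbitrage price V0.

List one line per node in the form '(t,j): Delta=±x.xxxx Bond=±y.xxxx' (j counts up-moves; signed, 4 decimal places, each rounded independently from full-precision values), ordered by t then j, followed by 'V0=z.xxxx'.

The replicating-portfolio and risk-neutral prices coincide; use p* = (1.14−0.69)/(1.46−0.69) = 0.5844 for the latter.
Payoff layer (t=1): V(1,0)=25.0000, V(1,1)=0.0000
  t=0,j=0: stock 86.0000 → up 125.5600 (V=0.0000), down 59.3400 (V=25.0000). Price 9.1137; hedge Δ=-0.3775, bond B=41.5812.
Each (Δ,B) replicates both successor values, so the strategy is self-financing and V0 is arbitrage-free.

(0,0): Delta=-0.3775 Bond=41.5812
V0=9.1137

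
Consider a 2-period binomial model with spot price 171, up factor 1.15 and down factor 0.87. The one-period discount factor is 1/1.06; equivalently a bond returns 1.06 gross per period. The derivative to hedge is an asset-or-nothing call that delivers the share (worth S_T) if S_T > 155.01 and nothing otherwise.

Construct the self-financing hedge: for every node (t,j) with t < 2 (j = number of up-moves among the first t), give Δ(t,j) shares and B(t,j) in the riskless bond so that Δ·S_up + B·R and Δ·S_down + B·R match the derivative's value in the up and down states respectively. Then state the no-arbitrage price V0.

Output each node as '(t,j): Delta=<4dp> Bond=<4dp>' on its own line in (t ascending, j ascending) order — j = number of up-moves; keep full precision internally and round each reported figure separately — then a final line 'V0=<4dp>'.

The replicating-portfolio and risk-neutral prices coincide; use p* = (1.06−0.87)/(1.15−0.87) = 0.6786 for the latter.
Terminal payoffs: V(2,0)=0.0000, V(2,1)=171.0855, V(2,2)=226.1475
Node (1,0) S=148.7700: V=(p*·171.0855+(1−p*)·0.0000)/1.06=109.5224; Δ=(171.0855−0.0000)/(171.0855−129.4299)=4.1071; B=V−Δ·S=-501.4973
Node (1,1) S=196.6500: V=(p*·226.1475+(1−p*)·171.0855)/1.06=196.6500; Δ=(226.1475−171.0855)/(226.1475−171.0855)=1.0000; B=V−Δ·S=0.0000
Node (0,0) S=171.0000: V=(p*·196.6500+(1−p*)·109.5224)/1.06=159.0988; Δ=(196.6500−109.5224)/(196.6500−148.7700)=1.8197; B=V−Δ·S=-152.0713
The time-0 hedge costs 159.0988, which is the no-arbitrage price.

(0,0): Delta=1.8197 Bond=-152.0713
(1,0): Delta=4.1071 Bond=-501.4973
(1,1): Delta=1.0000 Bond=0.0000
V0=159.0988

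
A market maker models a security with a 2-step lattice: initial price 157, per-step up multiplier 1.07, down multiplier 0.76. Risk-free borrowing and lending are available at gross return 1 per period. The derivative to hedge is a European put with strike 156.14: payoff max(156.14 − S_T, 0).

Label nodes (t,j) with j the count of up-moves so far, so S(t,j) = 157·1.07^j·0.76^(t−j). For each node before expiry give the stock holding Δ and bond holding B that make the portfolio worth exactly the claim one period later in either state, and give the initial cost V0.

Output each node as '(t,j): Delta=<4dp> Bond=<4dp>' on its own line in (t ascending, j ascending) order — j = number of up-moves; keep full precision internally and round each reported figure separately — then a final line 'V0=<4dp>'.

(0,0): Delta=-0.6244 Bond=111.3290
(1,0): Delta=-1.0000 Bond=156.1400
(1,1): Delta=-0.5466 Bond=98.2591
V0=13.2908

Since d<R<u, set p* = (R−d)/(u−d) = 0.7742; price each node as the discounted p*-expectation of its children.
Payoff layer (t=2): V(2,0)=65.4568, V(2,1)=28.4676, V(2,2)=0.0000
(1,0): S=119.3200. Δ = (V_up−V_dn)/(S_up−S_dn) = (28.4676−65.4568)/(127.6724−90.6832) = -1.0000. V = [p*·28.4676 + (1−p*)·65.4568]/1 = 36.8200. B = V − Δ·S = 156.1400.
(1,1): S=167.9900. Δ = (V_up−V_dn)/(S_up−S_dn) = (0.0000−28.4676)/(179.7493−127.6724) = -0.5466. V = [p*·0.0000 + (1−p*)·28.4676]/1 = 6.4282. B = V − Δ·S = 98.2591.
(0,0): S=157.0000. Δ = (V_up−V_dn)/(S_up−S_dn) = (6.4282−36.8200)/(167.9900−119.3200) = -0.6244. V = [p*·6.4282 + (1−p*)·36.8200]/1 = 13.2908. B = V − Δ·S = 111.3290.
Check: Δ(0,0)·S0 + B(0,0) = 13.2908 = V0.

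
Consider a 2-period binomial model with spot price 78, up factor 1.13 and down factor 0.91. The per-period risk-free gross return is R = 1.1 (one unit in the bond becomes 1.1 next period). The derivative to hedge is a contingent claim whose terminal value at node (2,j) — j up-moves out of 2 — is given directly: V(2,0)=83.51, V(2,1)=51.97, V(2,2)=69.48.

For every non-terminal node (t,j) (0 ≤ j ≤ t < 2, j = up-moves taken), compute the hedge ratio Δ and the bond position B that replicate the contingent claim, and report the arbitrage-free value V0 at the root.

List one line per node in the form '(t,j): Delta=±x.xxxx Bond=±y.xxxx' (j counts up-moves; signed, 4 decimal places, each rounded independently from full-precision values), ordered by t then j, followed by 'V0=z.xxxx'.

The replicating-portfolio and risk-neutral prices coincide; use p* = (1.1−0.91)/(1.13−0.91) = 0.8636 for the latter.
Terminal payoffs: V(2,0)=83.5100, V(2,1)=51.9700, V(2,2)=69.4800
  t=1,j=0: stock 70.9800 → up 80.2074 (V=51.9700), down 64.5918 (V=83.5100). Price 51.1554; hedge Δ=-2.0198, bond B=194.5190.
  t=1,j=1: stock 88.1400 → up 99.5982 (V=69.4800), down 80.2074 (V=51.9700). Price 60.9930; hedge Δ=0.9030, bond B=-18.5979.
  t=0,j=0: stock 78.0000 → up 88.1400 (V=60.9930), down 70.9800 (V=51.1554). Price 54.2286; hedge Δ=0.5733, bond B=9.5122.
Self-financing check: at every node Δ·S+B equals the discounted successor values.

(0,0): Delta=0.5733 Bond=9.5122
(1,0): Delta=-2.0198 Bond=194.5190
(1,1): Delta=0.9030 Bond=-18.5979
V0=54.2286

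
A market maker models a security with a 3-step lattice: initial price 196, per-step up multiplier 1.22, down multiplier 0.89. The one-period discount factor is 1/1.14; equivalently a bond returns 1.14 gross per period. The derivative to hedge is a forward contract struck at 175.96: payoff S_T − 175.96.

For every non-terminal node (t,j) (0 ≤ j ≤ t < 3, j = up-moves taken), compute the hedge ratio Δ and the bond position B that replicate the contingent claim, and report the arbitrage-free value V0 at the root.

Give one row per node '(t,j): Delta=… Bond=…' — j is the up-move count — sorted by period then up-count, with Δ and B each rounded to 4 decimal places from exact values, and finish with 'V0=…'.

(0,0): Delta=1.0000 Bond=-118.7680
(1,0): Delta=1.0000 Bond=-135.3955
(1,1): Delta=1.0000 Bond=-135.3955
(2,0): Delta=1.0000 Bond=-154.3509
(2,1): Delta=1.0000 Bond=-154.3509
(2,2): Delta=1.0000 Bond=-154.3509
V0=77.2320

No-arbitrage ⇒ martingale measure with p* = (R−d)/(u−d) = 0.7576.
Payoff layer (t=3): V(3,0)=-37.7861, V(3,1)=13.4470, V(3,2)=83.6765, V(3,3)=179.9462
Node (2,0) S=155.2516: V=(p*·13.4470+(1−p*)·-37.7861)/1.14=0.9007; Δ=(13.4470−-37.7861)/(189.4070−138.1739)=1.0000; B=V−Δ·S=-154.3509
Node (2,1) S=212.8168: V=(p*·83.6765+(1−p*)·13.4470)/1.14=58.4659; Δ=(83.6765−13.4470)/(259.6365−189.4070)=1.0000; B=V−Δ·S=-154.3509
Node (2,2) S=291.7264: V=(p*·179.9462+(1−p*)·83.6765)/1.14=137.3755; Δ=(179.9462−83.6765)/(355.9062−259.6365)=1.0000; B=V−Δ·S=-154.3509
Node (1,0) S=174.4400: V=(p*·58.4659+(1−p*)·0.9007)/1.14=39.0445; Δ=(58.4659−0.9007)/(212.8168−155.2516)=1.0000; B=V−Δ·S=-135.3955
Node (1,1) S=239.1200: V=(p*·137.3755+(1−p*)·58.4659)/1.14=103.7245; Δ=(137.3755−58.4659)/(291.7264−212.8168)=1.0000; B=V−Δ·S=-135.3955
Node (0,0) S=196.0000: V=(p*·103.7245+(1−p*)·39.0445)/1.14=77.2320; Δ=(103.7245−39.0445)/(239.1200−174.4400)=1.0000; B=V−Δ·S=-118.7680
Root portfolio cost Δ·196+B reproduces V0=77.2320.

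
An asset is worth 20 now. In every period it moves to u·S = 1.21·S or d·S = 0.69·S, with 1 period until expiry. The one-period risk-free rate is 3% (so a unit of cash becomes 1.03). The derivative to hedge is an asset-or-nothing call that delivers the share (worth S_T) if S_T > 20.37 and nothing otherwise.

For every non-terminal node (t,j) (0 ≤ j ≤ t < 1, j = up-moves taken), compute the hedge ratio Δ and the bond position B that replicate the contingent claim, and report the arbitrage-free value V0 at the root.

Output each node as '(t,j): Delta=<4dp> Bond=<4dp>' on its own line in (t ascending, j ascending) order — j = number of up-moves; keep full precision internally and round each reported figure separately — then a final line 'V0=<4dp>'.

(0,0): Delta=2.3269 Bond=-31.1763
V0=15.3622

Since d<R<u, set p* = (R−d)/(u−d) = 0.6538; price each node as the discounted p*-expectation of its children.
Terminal values V(1,·): V(1,0)=0.0000, V(1,1)=24.2000
  t=0,j=0: stock 20.0000 → up 24.2000 (V=24.2000), down 13.8000 (V=0.0000). Price 15.3622; hedge Δ=2.3269, bond B=-31.1763.
Self-financing check: at every node Δ·S+B equals the discounted successor values.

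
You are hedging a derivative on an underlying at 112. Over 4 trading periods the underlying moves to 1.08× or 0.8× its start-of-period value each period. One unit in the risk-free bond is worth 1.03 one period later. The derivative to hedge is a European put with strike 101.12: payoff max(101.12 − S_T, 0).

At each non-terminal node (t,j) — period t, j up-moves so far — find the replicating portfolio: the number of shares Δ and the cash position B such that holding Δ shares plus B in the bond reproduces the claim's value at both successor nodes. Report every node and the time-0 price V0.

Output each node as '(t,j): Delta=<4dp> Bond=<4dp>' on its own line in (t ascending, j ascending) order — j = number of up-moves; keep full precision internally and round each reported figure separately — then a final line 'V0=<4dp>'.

The replicating-portfolio and risk-neutral prices coincide; use p* = (1.03−0.8)/(1.08−0.8) = 0.8214 for the latter.
At expiry t=4: V(4,0)=55.2448, V(4,1)=39.1885, V(4,2)=17.5124, V(4,3)=0.0000, V(4,4)=0.0000
  t=3,j=0: stock 57.3440 → up 61.9315 (V=39.1885), down 45.8752 (V=55.2448). Price 40.8308; hedge Δ=-1.0000, bond B=98.1748.
  t=3,j=1: stock 77.4144 → up 83.6076 (V=17.5124), down 61.9315 (V=39.1885). Price 20.7604; hedge Δ=-1.0000, bond B=98.1748.
  t=3,j=2: stock 104.5094 → up 112.8702 (V=0.0000), down 83.6076 (V=17.5124). Price 3.0361; hedge Δ=-0.5985, bond B=65.5806.
  t=3,j=3: stock 141.0877 → up 152.3748 (V=0.0000), down 112.8702 (V=0.0000). Price 0.0000; hedge Δ=0.0000, bond B=0.0000.
  t=2,j=0: stock 71.6800 → up 77.4144 (V=20.7604), down 57.3440 (V=40.8308). Price 23.6353; hedge Δ=-1.0000, bond B=95.3153.
  t=2,j=1: stock 96.7680 → up 104.5094 (V=3.0361), down 77.4144 (V=20.7604). Price 6.0206; hedge Δ=-0.6541, bond B=69.3213.
  t=2,j=2: stock 130.6368 → up 141.0877 (V=0.0000), down 104.5094 (V=3.0361). Price 0.5264; hedge Δ=-0.0830, bond B=11.3697.
  t=1,j=0: stock 89.6000 → up 96.7680 (V=6.0206), down 71.6800 (V=23.6353). Price 8.8991; hedge Δ=-0.7021, bond B=71.8089.
  t=1,j=1: stock 120.9600 → up 130.6368 (V=0.5264), down 96.7680 (V=6.0206). Price 1.4636; hedge Δ=-0.1622, bond B=21.0857.
  t=0,j=0: stock 112.0000 → up 120.9600 (V=1.4636), down 89.6000 (V=8.8991). Price 2.7100; hedge Δ=-0.2371, bond B=29.2654.
The time-0 hedge costs 2.7100, which is the no-arbitrage price.

(0,0): Delta=-0.2371 Bond=29.2654
(1,0): Delta=-0.7021 Bond=71.8089
(1,1): Delta=-0.1622 Bond=21.0857
(2,0): Delta=-1.0000 Bond=95.3153
(2,1): Delta=-0.6541 Bond=69.3213
(2,2): Delta=-0.0830 Bond=11.3697
(3,0): Delta=-1.0000 Bond=98.1748
(3,1): Delta=-1.0000 Bond=98.1748
(3,2): Delta=-0.5985 Bond=65.5806
(3,3): Delta=0.0000 Bond=0.0000
V0=2.7100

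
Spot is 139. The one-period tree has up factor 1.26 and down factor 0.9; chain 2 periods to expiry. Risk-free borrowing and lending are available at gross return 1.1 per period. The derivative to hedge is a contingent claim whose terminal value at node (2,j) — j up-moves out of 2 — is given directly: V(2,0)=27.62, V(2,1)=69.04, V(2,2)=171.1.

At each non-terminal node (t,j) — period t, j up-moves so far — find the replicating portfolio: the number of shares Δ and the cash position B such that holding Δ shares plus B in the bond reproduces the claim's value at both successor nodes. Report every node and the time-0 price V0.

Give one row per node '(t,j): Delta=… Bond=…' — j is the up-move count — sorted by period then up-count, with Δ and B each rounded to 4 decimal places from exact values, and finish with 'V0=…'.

The replicating-portfolio and risk-neutral prices coincide; use p* = (1.1−0.9)/(1.26−0.9) = 0.5556 for the latter.
Payoff layer (t=2): V(2,0)=27.6200, V(2,1)=69.0400, V(2,2)=171.1000
Node (1,0) S=125.1000: V=(p*·69.0400+(1−p*)·27.6200)/1.1=46.0283; Δ=(69.0400−27.6200)/(157.6260−112.5900)=0.9197; B=V−Δ·S=-69.0273
Node (1,1) S=175.1400: V=(p*·171.1000+(1−p*)·69.0400)/1.1=114.3091; Δ=(171.1000−69.0400)/(220.6764−157.6260)=1.6187; B=V−Δ·S=-169.1909
Node (0,0) S=139.0000: V=(p*·114.3091+(1−p*)·46.0283)/1.1=76.3292; Δ=(114.3091−46.0283)/(175.1400−125.1000)=1.3645; B=V−Δ·S=-113.3398
Each (Δ,B) replicates both successor values, so the strategy is self-financing and V0 is arbitrage-free.

(0,0): Delta=1.3645 Bond=-113.3398
(1,0): Delta=0.9197 Bond=-69.0273
(1,1): Delta=1.6187 Bond=-169.1909
V0=76.3292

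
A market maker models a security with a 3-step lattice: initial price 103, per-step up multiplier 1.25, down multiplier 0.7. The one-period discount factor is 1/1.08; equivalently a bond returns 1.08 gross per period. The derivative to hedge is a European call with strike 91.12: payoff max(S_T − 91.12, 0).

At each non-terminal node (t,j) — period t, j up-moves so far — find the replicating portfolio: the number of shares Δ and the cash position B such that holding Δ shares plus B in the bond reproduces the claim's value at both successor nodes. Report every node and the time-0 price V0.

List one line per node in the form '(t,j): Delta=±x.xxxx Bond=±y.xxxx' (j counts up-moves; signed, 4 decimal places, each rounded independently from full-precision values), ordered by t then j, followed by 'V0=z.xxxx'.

Risk-neutral probability p* = (R−d)/(u−d) = (1.08−0.7)/(1.25−0.7) = 0.6909.
Terminal payoffs: V(3,0)=0.0000, V(3,1)=0.0000, V(3,2)=21.5362, V(3,3)=110.0519
Node (2,0) S=50.4700: V=(p*·0.0000+(1−p*)·0.0000)/1.08=0.0000; Δ=(0.0000−0.0000)/(63.0875−35.3290)=0.0000; B=V−Δ·S=0.0000
Node (2,1) S=90.1250: V=(p*·21.5362+(1−p*)·0.0000)/1.08=13.7774; Δ=(21.5362−0.0000)/(112.6562−63.0875)=0.4345; B=V−Δ·S=-25.3794
Node (2,2) S=160.9375: V=(p*·110.0519+(1−p*)·21.5362)/1.08=76.5671; Δ=(110.0519−21.5362)/(201.1719−112.6562)=1.0000; B=V−Δ·S=-84.3704
Node (1,0) S=72.1000: V=(p*·13.7774+(1−p*)·0.0000)/1.08=8.8138; Δ=(13.7774−0.0000)/(90.1250−50.4700)=0.3474; B=V−Δ·S=-16.2360
Node (1,1) S=128.7500: V=(p*·76.5671+(1−p*)·13.7774)/1.08=52.9254; Δ=(76.5671−13.7774)/(160.9375−90.1250)=0.8867; B=V−Δ·S=-61.2378
Node (0,0) S=103.0000: V=(p*·52.9254+(1−p*)·8.8138)/1.08=36.3805; Δ=(52.9254−8.8138)/(128.7500−72.1000)=0.7787; B=V−Δ·S=-43.8223
Check: Δ(0,0)·S0 + B(0,0) = 36.3805 = V0.

(0,0): Delta=0.7787 Bond=-43.8223
(1,0): Delta=0.3474 Bond=-16.2360
(1,1): Delta=0.8867 Bond=-61.2378
(2,0): Delta=0.0000 Bond=0.0000
(2,1): Delta=0.4345 Bond=-25.3794
(2,2): Delta=1.0000 Bond=-84.3704
V0=36.3805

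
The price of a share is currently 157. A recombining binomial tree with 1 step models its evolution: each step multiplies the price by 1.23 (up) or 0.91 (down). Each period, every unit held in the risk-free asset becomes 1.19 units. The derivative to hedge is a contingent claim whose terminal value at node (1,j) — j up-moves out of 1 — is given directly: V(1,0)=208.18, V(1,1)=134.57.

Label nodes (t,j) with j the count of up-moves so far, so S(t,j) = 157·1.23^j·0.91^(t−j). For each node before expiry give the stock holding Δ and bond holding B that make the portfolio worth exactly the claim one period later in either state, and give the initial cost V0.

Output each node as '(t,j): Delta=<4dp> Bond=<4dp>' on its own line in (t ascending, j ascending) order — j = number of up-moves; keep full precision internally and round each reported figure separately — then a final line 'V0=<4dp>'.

(0,0): Delta=-1.4652 Bond=350.8474
V0=120.8162

Since d<R<u, set p* = (R−d)/(u−d) = 0.8750; price each node as the discounted p*-expectation of its children.
Terminal payoffs: V(1,0)=208.1800, V(1,1)=134.5700
Node (0,0) S=157.0000: V=(p*·134.5700+(1−p*)·208.1800)/1.19=120.8162; Δ=(134.5700−208.1800)/(193.1100−142.8700)=-1.4652; B=V−Δ·S=350.8474
The time-0 hedge costs 120.8162, which is the no-arbitrage price.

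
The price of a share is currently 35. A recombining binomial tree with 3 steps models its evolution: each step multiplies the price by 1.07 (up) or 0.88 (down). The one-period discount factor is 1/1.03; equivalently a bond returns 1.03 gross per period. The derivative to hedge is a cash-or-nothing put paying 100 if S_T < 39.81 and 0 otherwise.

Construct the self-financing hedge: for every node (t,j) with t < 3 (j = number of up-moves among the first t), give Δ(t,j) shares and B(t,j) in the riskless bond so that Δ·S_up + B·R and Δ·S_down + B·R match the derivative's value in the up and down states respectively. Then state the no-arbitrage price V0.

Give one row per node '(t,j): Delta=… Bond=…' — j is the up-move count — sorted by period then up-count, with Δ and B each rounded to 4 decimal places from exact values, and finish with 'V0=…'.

No-arbitrage ⇒ martingale measure with p* = (R−d)/(u−d) = 0.7895.
Payoff layer (t=3): V(3,0)=100.0000, V(3,1)=100.0000, V(3,2)=100.0000, V(3,3)=0.0000
Node (2,0) S=27.1040: V=(p*·100.0000+(1−p*)·100.0000)/1.03=97.0874; Δ=(100.0000−100.0000)/(29.0013−23.8515)=0.0000; B=V−Δ·S=97.0874
Node (2,1) S=32.9560: V=(p*·100.0000+(1−p*)·100.0000)/1.03=97.0874; Δ=(100.0000−100.0000)/(35.2629−29.0013)=0.0000; B=V−Δ·S=97.0874
Node (2,2) S=40.0715: V=(p*·0.0000+(1−p*)·100.0000)/1.03=20.4394; Δ=(0.0000−100.0000)/(42.8765−35.2629)=-13.1344; B=V−Δ·S=546.7552
Node (1,0) S=30.8000: V=(p*·97.0874+(1−p*)·97.0874)/1.03=94.2596; Δ=(97.0874−97.0874)/(32.9560−27.1040)=0.0000; B=V−Δ·S=94.2596
Node (1,1) S=37.4500: V=(p*·20.4394+(1−p*)·97.0874)/1.03=35.5105; Δ=(20.4394−97.0874)/(40.0715−32.9560)=-10.7720; B=V−Δ·S=438.9207
Node (0,0) S=35.0000: V=(p*·35.5105+(1−p*)·94.2596)/1.03=46.4842; Δ=(35.5105−94.2596)/(37.4500−30.8000)=-8.8344; B=V−Δ·S=355.6898
The time-0 hedge costs 46.4842, which is the no-arbitrage price.

(0,0): Delta=-8.8344 Bond=355.6898
(1,0): Delta=0.0000 Bond=94.2596
(1,1): Delta=-10.7720 Bond=438.9207
(2,0): Delta=0.0000 Bond=97.0874
(2,1): Delta=0.0000 Bond=97.0874
(2,2): Delta=-13.1344 Bond=546.7552
V0=46.4842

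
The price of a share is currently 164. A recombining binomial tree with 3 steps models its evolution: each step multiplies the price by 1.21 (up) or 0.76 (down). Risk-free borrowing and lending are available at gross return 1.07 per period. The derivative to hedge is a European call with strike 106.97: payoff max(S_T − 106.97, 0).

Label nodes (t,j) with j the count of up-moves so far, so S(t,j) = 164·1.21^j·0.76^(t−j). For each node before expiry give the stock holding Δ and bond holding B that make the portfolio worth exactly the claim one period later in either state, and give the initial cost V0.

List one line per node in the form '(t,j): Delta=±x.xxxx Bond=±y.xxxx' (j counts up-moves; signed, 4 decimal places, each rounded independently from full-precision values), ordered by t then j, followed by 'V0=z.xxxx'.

The replicating-portfolio and risk-neutral prices coincide; use p* = (1.07−0.76)/(1.21−0.76) = 0.6889 for the latter.
Terminal payoffs: V(3,0)=0.0000, V(3,1)=7.6489, V(3,2)=75.5154, V(3,3)=183.5660
(2,0): S=94.7264. Δ = (V_up−V_dn)/(S_up−S_dn) = (7.6489−0.0000)/(114.6189−71.9921) = 0.1794. V = [p*·7.6489 + (1−p*)·0.0000]/1.07 = 4.9246. B = V − Δ·S = -12.0731.
(2,1): S=150.8144. Δ = (V_up−V_dn)/(S_up−S_dn) = (75.5154−7.6489)/(182.4854−114.6189) = 1.0000. V = [p*·75.5154 + (1−p*)·7.6489]/1.07 = 50.8424. B = V − Δ·S = -99.9720.
(2,2): S=240.1124. Δ = (V_up−V_dn)/(S_up−S_dn) = (183.5660−75.5154)/(290.5360−182.4854) = 1.0000. V = [p*·183.5660 + (1−p*)·75.5154]/1.07 = 140.1404. B = V − Δ·S = -99.9720.
(1,0): S=124.6400. Δ = (V_up−V_dn)/(S_up−S_dn) = (50.8424−4.9246)/(150.8144−94.7264) = 0.8187. V = [p*·50.8424 + (1−p*)·4.9246]/1.07 = 34.1653. B = V − Δ·S = -67.8744.
(1,1): S=198.4400. Δ = (V_up−V_dn)/(S_up−S_dn) = (140.1404−50.8424)/(240.1124−150.8144) = 1.0000. V = [p*·140.1404 + (1−p*)·50.8424]/1.07 = 105.0083. B = V − Δ·S = -93.4317.
(0,0): S=164.0000. Δ = (V_up−V_dn)/(S_up−S_dn) = (105.0083−34.1653)/(198.4400−124.6400) = 0.9599. V = [p*·105.0083 + (1−p*)·34.1653]/1.07 = 77.5404. B = V − Δ·S = -79.8884.
Self-financing check: at every node Δ·S+B equals the discounted successor values.

(0,0): Delta=0.9599 Bond=-79.8884
(1,0): Delta=0.8187 Bond=-67.8744
(1,1): Delta=1.0000 Bond=-93.4317
(2,0): Delta=0.1794 Bond=-12.0731
(2,1): Delta=1.0000 Bond=-99.9720
(2,2): Delta=1.0000 Bond=-99.9720
V0=77.5404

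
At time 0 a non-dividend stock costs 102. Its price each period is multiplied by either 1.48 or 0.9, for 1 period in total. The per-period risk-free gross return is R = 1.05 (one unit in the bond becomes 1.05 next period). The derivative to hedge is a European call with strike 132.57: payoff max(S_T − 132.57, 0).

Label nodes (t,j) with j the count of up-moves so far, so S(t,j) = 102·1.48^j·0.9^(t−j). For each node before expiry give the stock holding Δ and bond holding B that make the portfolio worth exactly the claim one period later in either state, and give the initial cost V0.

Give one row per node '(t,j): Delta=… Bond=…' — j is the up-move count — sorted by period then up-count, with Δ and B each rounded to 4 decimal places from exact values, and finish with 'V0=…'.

(0,0): Delta=0.3109 Bond=-27.1773
V0=4.5296

Since d<R<u, set p* = (R−d)/(u−d) = 0.2586; price each node as the discounted p*-expectation of its children.
Terminal payoffs: V(1,0)=0.0000, V(1,1)=18.3900
Node (0,0) S=102.0000: V=(p*·18.3900+(1−p*)·0.0000)/1.05=4.5296; Δ=(18.3900−0.0000)/(150.9600−91.8000)=0.3109; B=V−Δ·S=-27.1773
The time-0 hedge costs 4.5296, which is the no-arbitrage price.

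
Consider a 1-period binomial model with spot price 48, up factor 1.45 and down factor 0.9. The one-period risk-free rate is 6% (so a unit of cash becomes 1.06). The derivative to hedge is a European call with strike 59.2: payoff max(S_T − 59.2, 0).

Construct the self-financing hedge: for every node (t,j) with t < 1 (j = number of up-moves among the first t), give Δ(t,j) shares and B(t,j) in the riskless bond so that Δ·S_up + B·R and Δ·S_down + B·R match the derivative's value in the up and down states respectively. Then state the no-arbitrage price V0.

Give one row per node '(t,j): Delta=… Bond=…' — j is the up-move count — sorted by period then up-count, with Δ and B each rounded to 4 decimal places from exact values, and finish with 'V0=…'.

(0,0): Delta=0.3939 Bond=-16.0549
V0=2.8542

Under the risk-neutral measure, an up-move has probability p* = (R−d)/(u−d) = 0.2909 and values discount at R = 1.06.
Payoff layer (t=1): V(1,0)=0.0000, V(1,1)=10.4000
  t=0,j=0: stock 48.0000 → up 69.6000 (V=10.4000), down 43.2000 (V=0.0000). Price 2.8542; hedge Δ=0.3939, bond B=-16.0549.
Self-financing check: at every node Δ·S+B equals the discounted successor values.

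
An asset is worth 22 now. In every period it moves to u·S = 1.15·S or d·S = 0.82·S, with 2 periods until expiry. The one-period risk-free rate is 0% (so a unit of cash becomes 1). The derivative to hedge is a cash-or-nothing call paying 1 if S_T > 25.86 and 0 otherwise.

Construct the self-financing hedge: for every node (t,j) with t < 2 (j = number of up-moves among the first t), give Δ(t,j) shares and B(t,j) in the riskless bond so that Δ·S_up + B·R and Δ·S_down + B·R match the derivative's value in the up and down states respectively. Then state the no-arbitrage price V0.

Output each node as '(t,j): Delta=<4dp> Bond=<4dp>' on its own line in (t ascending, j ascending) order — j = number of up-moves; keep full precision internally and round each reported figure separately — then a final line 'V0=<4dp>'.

(0,0): Delta=0.0751 Bond=-1.3554
(1,0): Delta=0.0000 Bond=0.0000
(1,1): Delta=0.1198 Bond=-2.4848
V0=0.2975

Since d<R<u, set p* = (R−d)/(u−d) = 0.5455; price each node as the discounted p*-expectation of its children.
Terminal payoffs: V(2,0)=0.0000, V(2,1)=0.0000, V(2,2)=1.0000
  t=1,j=0: stock 18.0400 → up 20.7460 (V=0.0000), down 14.7928 (V=0.0000). Price 0.0000; hedge Δ=0.0000, bond B=0.0000.
  t=1,j=1: stock 25.3000 → up 29.0950 (V=1.0000), down 20.7460 (V=0.0000). Price 0.5455; hedge Δ=0.1198, bond B=-2.4848.
  t=0,j=0: stock 22.0000 → up 25.3000 (V=0.5455), down 18.0400 (V=0.0000). Price 0.2975; hedge Δ=0.0751, bond B=-1.3554.
Self-financing check: at every node Δ·S+B equals the discounted successor values.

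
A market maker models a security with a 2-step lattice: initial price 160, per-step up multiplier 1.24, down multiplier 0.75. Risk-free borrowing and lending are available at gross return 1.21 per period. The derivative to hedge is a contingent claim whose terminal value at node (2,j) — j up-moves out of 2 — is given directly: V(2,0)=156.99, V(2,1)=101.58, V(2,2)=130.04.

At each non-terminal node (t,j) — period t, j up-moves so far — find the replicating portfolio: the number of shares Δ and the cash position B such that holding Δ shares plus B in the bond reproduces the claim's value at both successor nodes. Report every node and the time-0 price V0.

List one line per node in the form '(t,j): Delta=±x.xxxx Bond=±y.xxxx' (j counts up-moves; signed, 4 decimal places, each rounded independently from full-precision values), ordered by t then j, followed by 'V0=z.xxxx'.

The replicating-portfolio and risk-neutral prices coincide; use p* = (1.21−0.75)/(1.24−0.75) = 0.9388 for the latter.
Payoff layer (t=2): V(2,0)=156.9900, V(2,1)=101.5800, V(2,2)=130.0400
Node (1,0) S=120.0000: V=(p*·101.5800+(1−p*)·156.9900)/1.21=86.7541; Δ=(101.5800−156.9900)/(148.8000−90.0000)=-0.9423; B=V−Δ·S=199.8357
Node (1,1) S=198.4000: V=(p*·130.0400+(1−p*)·101.5800)/1.21=106.0310; Δ=(130.0400−101.5800)/(246.0160−148.8000)=0.2928; B=V−Δ·S=47.9494
Node (0,0) S=160.0000: V=(p*·106.0310+(1−p*)·86.7541)/1.21=86.6536; Δ=(106.0310−86.7541)/(198.4000−120.0000)=0.2459; B=V−Δ·S=47.3129
Root portfolio cost Δ·160+B reproduces V0=86.6536.

(0,0): Delta=0.2459 Bond=47.3129
(1,0): Delta=-0.9423 Bond=199.8357
(1,1): Delta=0.2928 Bond=47.9494
V0=86.6536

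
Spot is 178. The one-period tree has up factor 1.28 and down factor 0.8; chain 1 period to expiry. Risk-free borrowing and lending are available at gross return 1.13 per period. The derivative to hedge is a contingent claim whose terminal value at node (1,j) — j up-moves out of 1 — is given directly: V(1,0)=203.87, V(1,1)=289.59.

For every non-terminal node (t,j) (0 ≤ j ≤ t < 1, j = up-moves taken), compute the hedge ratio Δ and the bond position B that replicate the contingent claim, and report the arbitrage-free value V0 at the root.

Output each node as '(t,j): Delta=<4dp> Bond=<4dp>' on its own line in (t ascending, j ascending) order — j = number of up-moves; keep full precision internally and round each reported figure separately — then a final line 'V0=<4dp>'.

No-arbitrage ⇒ martingale measure with p* = (R−d)/(u−d) = 0.6875.
Terminal values V(1,·): V(1,0)=203.8700, V(1,1)=289.5900
(0,0): S=178.0000. Δ = (V_up−V_dn)/(S_up−S_dn) = (289.5900−203.8700)/(227.8400−142.4000) = 1.0033. V = [p*·289.5900 + (1−p*)·203.8700]/1.13 = 232.5686. B = V − Δ·S = 53.9853.
The time-0 hedge costs 232.5686, which is the no-arbitrage price.

(0,0): Delta=1.0033 Bond=53.9853
V0=232.5686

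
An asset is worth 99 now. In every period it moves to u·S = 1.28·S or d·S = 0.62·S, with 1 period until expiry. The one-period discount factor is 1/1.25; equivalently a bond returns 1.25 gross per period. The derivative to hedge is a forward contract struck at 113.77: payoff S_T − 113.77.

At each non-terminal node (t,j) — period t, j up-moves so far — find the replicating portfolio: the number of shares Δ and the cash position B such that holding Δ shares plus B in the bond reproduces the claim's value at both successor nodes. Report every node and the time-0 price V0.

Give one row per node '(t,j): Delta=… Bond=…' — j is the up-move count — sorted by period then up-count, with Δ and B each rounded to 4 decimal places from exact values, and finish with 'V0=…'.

(0,0): Delta=1.0000 Bond=-91.0160
V0=7.9840

No-arbitrage ⇒ martingale measure with p* = (R−d)/(u−d) = 0.9545.
Terminal payoffs: V(1,0)=-52.3900, V(1,1)=12.9500
Node (0,0) S=99.0000: V=(p*·12.9500+(1−p*)·-52.3900)/1.25=7.9840; Δ=(12.9500−-52.3900)/(126.7200−61.3800)=1.0000; B=V−Δ·S=-91.0160
Check: Δ(0,0)·S0 + B(0,0) = 7.9840 = V0.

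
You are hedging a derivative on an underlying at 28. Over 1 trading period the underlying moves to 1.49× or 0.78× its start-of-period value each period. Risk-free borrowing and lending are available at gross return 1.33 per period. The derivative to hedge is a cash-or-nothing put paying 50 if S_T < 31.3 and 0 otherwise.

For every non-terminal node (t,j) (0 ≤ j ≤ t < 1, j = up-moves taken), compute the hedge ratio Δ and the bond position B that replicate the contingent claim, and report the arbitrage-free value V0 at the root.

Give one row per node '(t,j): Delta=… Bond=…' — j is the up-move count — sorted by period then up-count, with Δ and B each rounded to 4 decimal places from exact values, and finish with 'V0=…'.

Risk-neutral probability p* = (R−d)/(u−d) = (1.33−0.78)/(1.49−0.78) = 0.7746.
Terminal payoffs: V(1,0)=50.0000, V(1,1)=0.0000
  t=0,j=0: stock 28.0000 → up 41.7200 (V=0.0000), down 21.8400 (V=50.0000). Price 8.4719; hedge Δ=-2.5151, bond B=78.8944.
Check: Δ(0,0)·S0 + B(0,0) = 8.4719 = V0.

(0,0): Delta=-2.5151 Bond=78.8944
V0=8.4719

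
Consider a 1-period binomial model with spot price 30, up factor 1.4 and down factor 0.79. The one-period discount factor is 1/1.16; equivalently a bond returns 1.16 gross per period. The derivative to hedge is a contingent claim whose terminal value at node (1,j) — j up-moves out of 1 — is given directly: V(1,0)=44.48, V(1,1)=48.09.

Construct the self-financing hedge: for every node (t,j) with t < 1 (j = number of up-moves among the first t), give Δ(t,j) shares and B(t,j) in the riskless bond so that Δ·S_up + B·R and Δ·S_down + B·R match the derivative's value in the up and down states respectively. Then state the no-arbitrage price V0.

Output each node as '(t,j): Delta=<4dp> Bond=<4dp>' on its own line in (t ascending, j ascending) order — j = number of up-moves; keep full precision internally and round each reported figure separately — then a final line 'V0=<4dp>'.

Since d<R<u, set p* = (R−d)/(u−d) = 0.6066; price each node as the discounted p*-expectation of its children.
Payoff layer (t=1): V(1,0)=44.4800, V(1,1)=48.0900
Node (0,0) S=30.0000: V=(p*·48.0900+(1−p*)·44.4800)/1.16=40.2325; Δ=(48.0900−44.4800)/(42.0000−23.7000)=0.1973; B=V−Δ·S=34.3144
The time-0 hedge costs 40.2325, which is the no-arbitrage price.

(0,0): Delta=0.1973 Bond=34.3144
V0=40.2325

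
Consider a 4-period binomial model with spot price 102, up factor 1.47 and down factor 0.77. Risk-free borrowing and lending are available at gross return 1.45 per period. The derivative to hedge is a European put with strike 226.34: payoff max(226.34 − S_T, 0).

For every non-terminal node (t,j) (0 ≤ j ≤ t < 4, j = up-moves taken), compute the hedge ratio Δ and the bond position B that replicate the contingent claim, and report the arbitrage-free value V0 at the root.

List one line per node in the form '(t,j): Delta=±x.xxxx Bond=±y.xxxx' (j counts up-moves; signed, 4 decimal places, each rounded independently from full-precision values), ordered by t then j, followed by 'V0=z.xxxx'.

Risk-neutral probability p* = (R−d)/(u−d) = (1.45−0.77)/(1.47−0.77) = 0.9714.
At expiry t=4: V(4,0)=190.4839, V(4,1)=157.8874, V(4,2)=95.6578, V(4,3)=0.0000, V(4,4)=0.0000
Node (3,0) S=46.5664: V=(p*·157.8874+(1−p*)·190.4839)/1.45=109.5302; Δ=(157.8874−190.4839)/(68.4526−35.8561)=-1.0000; B=V−Δ·S=156.0966
Node (3,1) S=88.8994: V=(p*·95.6578+(1−p*)·157.8874)/1.45=67.1971; Δ=(95.6578−157.8874)/(130.6822−68.4526)=-1.0000; B=V−Δ·S=156.0966
Node (3,2) S=169.7171: V=(p*·0.0000+(1−p*)·95.6578)/1.45=1.8849; Δ=(0.0000−95.6578)/(249.4841−130.6822)=-0.8052; B=V−Δ·S=138.5389
Node (3,3) S=324.0053: V=(p*·0.0000+(1−p*)·0.0000)/1.45=0.0000; Δ=(0.0000−0.0000)/(476.2879−249.4841)=0.0000; B=V−Δ·S=0.0000
Node (2,0) S=60.4758: V=(p*·67.1971+(1−p*)·109.5302)/1.45=47.1770; Δ=(67.1971−109.5302)/(88.8994−46.5664)=-1.0000; B=V−Δ·S=107.6528
Node (2,1) S=115.4538: V=(p*·1.8849+(1−p*)·67.1971)/1.45=2.5869; Δ=(1.8849−67.1971)/(169.7171−88.8994)=-0.8081; B=V−Δ·S=95.8901
Node (2,2) S=220.4118: V=(p*·0.0000+(1−p*)·1.8849)/1.45=0.0371; Δ=(0.0000−1.8849)/(324.0053−169.7171)=-0.0122; B=V−Δ·S=2.7298
Node (1,0) S=78.5400: V=(p*·2.5869+(1−p*)·47.1770)/1.45=2.6627; Δ=(2.5869−47.1770)/(115.4538−60.4758)=-0.8111; B=V−Δ·S=66.3629
Node (1,1) S=149.9400: V=(p*·0.0371+(1−p*)·2.5869)/1.45=0.0759; Δ=(0.0371−2.5869)/(220.4118−115.4538)=-0.0243; B=V−Δ·S=3.7183
Node (0,0) S=102.0000: V=(p*·0.0759+(1−p*)·2.6627)/1.45=0.1033; Δ=(0.0759−2.6627)/(149.9400−78.5400)=-0.0362; B=V−Δ·S=3.7987
Each (Δ,B) replicates both successor values, so the strategy is self-financing and V0 is arbitrage-free.

(0,0): Delta=-0.0362 Bond=3.7987
(1,0): Delta=-0.8111 Bond=66.3629
(1,1): Delta=-0.0243 Bond=3.7183
(2,0): Delta=-1.0000 Bond=107.6528
(2,1): Delta=-0.8081 Bond=95.8901
(2,2): Delta=-0.0122 Bond=2.7298
(3,0): Delta=-1.0000 Bond=156.0966
(3,1): Delta=-1.0000 Bond=156.0966
(3,2): Delta=-0.8052 Bond=138.5389
(3,3): Delta=0.0000 Bond=0.0000
V0=0.1033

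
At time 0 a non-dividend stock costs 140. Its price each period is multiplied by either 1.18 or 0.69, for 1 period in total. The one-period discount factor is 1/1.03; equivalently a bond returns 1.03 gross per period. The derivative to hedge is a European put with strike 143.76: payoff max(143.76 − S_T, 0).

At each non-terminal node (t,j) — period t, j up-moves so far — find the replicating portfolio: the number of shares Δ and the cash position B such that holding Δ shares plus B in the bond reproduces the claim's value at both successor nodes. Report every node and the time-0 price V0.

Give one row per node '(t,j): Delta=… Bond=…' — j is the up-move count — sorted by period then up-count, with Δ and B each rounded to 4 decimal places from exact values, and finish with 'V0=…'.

(0,0): Delta=-0.6875 Bond=110.2611
V0=14.0162

Under the risk-neutral measure, an up-move has probability p* = (R−d)/(u−d) = 0.6939 and values discount at R = 1.03.
Terminal payoffs: V(1,0)=47.1600, V(1,1)=0.0000
Node (0,0) S=140.0000: V=(p*·0.0000+(1−p*)·47.1600)/1.03=14.0162; Δ=(0.0000−47.1600)/(165.2000−96.6000)=-0.6875; B=V−Δ·S=110.2611
Root portfolio cost Δ·140+B reproduces V0=14.0162.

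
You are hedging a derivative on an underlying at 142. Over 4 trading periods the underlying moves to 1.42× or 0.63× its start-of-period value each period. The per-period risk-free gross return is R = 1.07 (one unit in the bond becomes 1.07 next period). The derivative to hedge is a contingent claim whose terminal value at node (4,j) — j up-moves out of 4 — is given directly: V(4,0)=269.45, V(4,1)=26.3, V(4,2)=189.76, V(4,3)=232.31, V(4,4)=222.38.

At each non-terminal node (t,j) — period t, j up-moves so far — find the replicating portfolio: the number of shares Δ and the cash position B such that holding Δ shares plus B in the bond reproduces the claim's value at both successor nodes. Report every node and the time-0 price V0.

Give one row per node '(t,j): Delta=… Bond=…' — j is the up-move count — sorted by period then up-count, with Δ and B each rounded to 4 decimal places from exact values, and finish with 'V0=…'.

No-arbitrage ⇒ martingale measure with p* = (R−d)/(u−d) = 0.5570.
Payoff layer (t=4): V(4,0)=269.4500, V(4,1)=26.3000, V(4,2)=189.7600, V(4,3)=232.3100, V(4,4)=222.3800
(3,0): S=35.5067. Δ = (V_up−V_dn)/(S_up−S_dn) = (26.3000−269.4500)/(50.4195−22.3692) = -8.6684. V = [p*·26.3000 + (1−p*)·269.4500]/1.07 = 125.2567. B = V − Δ·S = 433.0415.
(3,1): S=80.0309. Δ = (V_up−V_dn)/(S_up−S_dn) = (189.7600−26.3000)/(113.6439−50.4195) = 2.5854. V = [p*·189.7600 + (1−p*)·26.3000]/1.07 = 109.6645. B = V − Δ·S = -97.2469.
(3,2): S=180.3871. Δ = (V_up−V_dn)/(S_up−S_dn) = (232.3100−189.7600)/(256.1497−113.6439) = 0.2986. V = [p*·232.3100 + (1−p*)·189.7600]/1.07 = 199.4941. B = V − Δ·S = 145.6334.
(3,3): S=406.5869. Δ = (V_up−V_dn)/(S_up−S_dn) = (222.3800−232.3100)/(577.3534−256.1497) = -0.0309. V = [p*·222.3800 + (1−p*)·232.3100]/1.07 = 211.9433. B = V − Δ·S = 224.5130.
(2,0): S=56.3598. Δ = (V_up−V_dn)/(S_up−S_dn) = (109.6645−125.2567)/(80.0309−35.5067) = -0.3502. V = [p*·109.6645 + (1−p*)·125.2567]/1.07 = 108.9462. B = V − Δ·S = 128.6832.
(2,1): S=127.0332. Δ = (V_up−V_dn)/(S_up−S_dn) = (199.4941−109.6645)/(180.3871−80.0309) = 0.8951. V = [p*·199.4941 + (1−p*)·109.6645]/1.07 = 149.2488. B = V − Δ·S = 35.5404.
(2,2): S=286.3288. Δ = (V_up−V_dn)/(S_up−S_dn) = (211.9433−199.4941)/(406.5869−180.3871) = 0.0550. V = [p*·211.9433 + (1−p*)·199.4941]/1.07 = 192.9232. B = V − Δ·S = 177.1648.
(1,0): S=89.4600. Δ = (V_up−V_dn)/(S_up−S_dn) = (149.2488−108.9462)/(127.0332−56.3598) = 0.5703. V = [p*·149.2488 + (1−p*)·108.9462]/1.07 = 122.7974. B = V − Δ·S = 71.7815.
(1,1): S=201.6400. Δ = (V_up−V_dn)/(S_up−S_dn) = (192.9232−149.2488)/(286.3288−127.0332) = 0.2742. V = [p*·192.9232 + (1−p*)·149.2488]/1.07 = 162.2185. B = V − Δ·S = 106.9344.
(0,0): S=142.0000. Δ = (V_up−V_dn)/(S_up−S_dn) = (162.2185−122.7974)/(201.6400−89.4600) = 0.3514. V = [p*·162.2185 + (1−p*)·122.7974]/1.07 = 135.2836. B = V − Δ·S = 85.3835.
The time-0 hedge costs 135.2836, which is the no-arbitrage price.

(0,0): Delta=0.3514 Bond=85.3835
(1,0): Delta=0.5703 Bond=71.7815
(1,1): Delta=0.2742 Bond=106.9344
(2,0): Delta=-0.3502 Bond=128.6832
(2,1): Delta=0.8951 Bond=35.5404
(2,2): Delta=0.0550 Bond=177.1648
(3,0): Delta=-8.6684 Bond=433.0415
(3,1): Delta=2.5854 Bond=-97.2469
(3,2): Delta=0.2986 Bond=145.6334
(3,3): Delta=-0.0309 Bond=224.5130
V0=135.2836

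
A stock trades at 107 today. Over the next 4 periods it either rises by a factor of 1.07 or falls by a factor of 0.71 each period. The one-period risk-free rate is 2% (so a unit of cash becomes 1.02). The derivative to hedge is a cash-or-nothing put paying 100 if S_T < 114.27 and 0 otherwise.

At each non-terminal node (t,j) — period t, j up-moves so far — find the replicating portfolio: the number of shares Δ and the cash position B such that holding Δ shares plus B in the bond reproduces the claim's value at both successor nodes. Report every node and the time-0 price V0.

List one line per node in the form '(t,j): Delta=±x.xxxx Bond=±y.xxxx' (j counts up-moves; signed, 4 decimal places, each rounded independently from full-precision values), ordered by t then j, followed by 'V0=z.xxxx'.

Risk-neutral probability p* = (R−d)/(u−d) = (1.02−0.71)/(1.07−0.71) = 0.8611.
Terminal payoffs: V(4,0)=100.0000, V(4,1)=100.0000, V(4,2)=100.0000, V(4,3)=100.0000, V(4,4)=0.0000
(3,0): S=38.2965. Δ = (V_up−V_dn)/(S_up−S_dn) = (100.0000−100.0000)/(40.9772−27.1905) = 0.0000. V = [p*·100.0000 + (1−p*)·100.0000]/1.02 = 98.0392. B = V − Δ·S = 98.0392.
(3,1): S=57.7144. Δ = (V_up−V_dn)/(S_up−S_dn) = (100.0000−100.0000)/(61.7544−40.9772) = 0.0000. V = [p*·100.0000 + (1−p*)·100.0000]/1.02 = 98.0392. B = V − Δ·S = 98.0392.
(3,2): S=86.9781. Δ = (V_up−V_dn)/(S_up−S_dn) = (100.0000−100.0000)/(93.0665−61.7544) = 0.0000. V = [p*·100.0000 + (1−p*)·100.0000]/1.02 = 98.0392. B = V − Δ·S = 98.0392.
(3,3): S=131.0796. Δ = (V_up−V_dn)/(S_up−S_dn) = (0.0000−100.0000)/(140.2552−93.0665) = -2.1192. V = [p*·0.0000 + (1−p*)·100.0000]/1.02 = 13.6166. B = V − Δ·S = 291.3943.
(2,0): S=53.9387. Δ = (V_up−V_dn)/(S_up−S_dn) = (98.0392−98.0392)/(57.7144−38.2965) = 0.0000. V = [p*·98.0392 + (1−p*)·98.0392]/1.02 = 96.1169. B = V − Δ·S = 96.1169.
(2,1): S=81.2879. Δ = (V_up−V_dn)/(S_up−S_dn) = (98.0392−98.0392)/(86.9781−57.7144) = 0.0000. V = [p*·98.0392 + (1−p*)·98.0392]/1.02 = 96.1169. B = V − Δ·S = 96.1169.
(2,2): S=122.5043. Δ = (V_up−V_dn)/(S_up−S_dn) = (13.6166−98.0392)/(131.0796−86.9781) = -1.9143. V = [p*·13.6166 + (1−p*)·98.0392]/1.02 = 24.8450. B = V − Δ·S = 259.3524.
(1,0): S=75.9700. Δ = (V_up−V_dn)/(S_up−S_dn) = (96.1169−96.1169)/(81.2879−53.9387) = 0.0000. V = [p*·96.1169 + (1−p*)·96.1169]/1.02 = 94.2322. B = V − Δ·S = 94.2322.
(1,1): S=114.4900. Δ = (V_up−V_dn)/(S_up−S_dn) = (24.8450−96.1169)/(122.5043−81.2879) = -1.7292. V = [p*·24.8450 + (1−p*)·96.1169]/1.02 = 34.0626. B = V − Δ·S = 232.0400.
(0,0): S=107.0000. Δ = (V_up−V_dn)/(S_up−S_dn) = (34.0626−94.2322)/(114.4900−75.9700) = -1.5620. V = [p*·34.0626 + (1−p*)·94.2322]/1.02 = 41.5878. B = V − Δ·S = 208.7255.
Each (Δ,B) replicates both successor values, so the strategy is self-financing and V0 is arbitrage-free.

(0,0): Delta=-1.5620 Bond=208.7255
(1,0): Delta=0.0000 Bond=94.2322
(1,1): Delta=-1.7292 Bond=232.0400
(2,0): Delta=0.0000 Bond=96.1169
(2,1): Delta=0.0000 Bond=96.1169
(2,2): Delta=-1.9143 Bond=259.3524
(3,0): Delta=0.0000 Bond=98.0392
(3,1): Delta=0.0000 Bond=98.0392
(3,2): Delta=0.0000 Bond=98.0392
(3,3): Delta=-2.1192 Bond=291.3943
V0=41.5878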